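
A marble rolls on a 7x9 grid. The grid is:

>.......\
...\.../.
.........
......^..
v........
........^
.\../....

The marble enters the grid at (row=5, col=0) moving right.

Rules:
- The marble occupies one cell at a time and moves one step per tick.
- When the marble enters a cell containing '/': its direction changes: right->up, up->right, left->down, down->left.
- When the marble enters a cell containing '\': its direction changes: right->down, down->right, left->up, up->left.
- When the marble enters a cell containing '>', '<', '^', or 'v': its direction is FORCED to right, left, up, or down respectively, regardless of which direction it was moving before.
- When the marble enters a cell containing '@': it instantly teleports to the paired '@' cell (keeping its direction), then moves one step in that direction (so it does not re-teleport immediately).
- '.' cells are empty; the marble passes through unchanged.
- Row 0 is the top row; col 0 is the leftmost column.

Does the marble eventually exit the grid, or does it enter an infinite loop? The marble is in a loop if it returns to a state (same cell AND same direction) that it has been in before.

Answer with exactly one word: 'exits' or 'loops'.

Step 1: enter (5,0), '.' pass, move right to (5,1)
Step 2: enter (5,1), '.' pass, move right to (5,2)
Step 3: enter (5,2), '.' pass, move right to (5,3)
Step 4: enter (5,3), '.' pass, move right to (5,4)
Step 5: enter (5,4), '.' pass, move right to (5,5)
Step 6: enter (5,5), '.' pass, move right to (5,6)
Step 7: enter (5,6), '.' pass, move right to (5,7)
Step 8: enter (5,7), '.' pass, move right to (5,8)
Step 9: enter (5,8), '^' forces right->up, move up to (4,8)
Step 10: enter (4,8), '.' pass, move up to (3,8)
Step 11: enter (3,8), '.' pass, move up to (2,8)
Step 12: enter (2,8), '.' pass, move up to (1,8)
Step 13: enter (1,8), '.' pass, move up to (0,8)
Step 14: enter (0,8), '\' deflects up->left, move left to (0,7)
Step 15: enter (0,7), '.' pass, move left to (0,6)
Step 16: enter (0,6), '.' pass, move left to (0,5)
Step 17: enter (0,5), '.' pass, move left to (0,4)
Step 18: enter (0,4), '.' pass, move left to (0,3)
Step 19: enter (0,3), '.' pass, move left to (0,2)
Step 20: enter (0,2), '.' pass, move left to (0,1)
Step 21: enter (0,1), '.' pass, move left to (0,0)
Step 22: enter (0,0), '>' forces left->right, move right to (0,1)
Step 23: enter (0,1), '.' pass, move right to (0,2)
Step 24: enter (0,2), '.' pass, move right to (0,3)
Step 25: enter (0,3), '.' pass, move right to (0,4)
Step 26: enter (0,4), '.' pass, move right to (0,5)
Step 27: enter (0,5), '.' pass, move right to (0,6)
Step 28: enter (0,6), '.' pass, move right to (0,7)
Step 29: enter (0,7), '.' pass, move right to (0,8)
Step 30: enter (0,8), '\' deflects right->down, move down to (1,8)
Step 31: enter (1,8), '.' pass, move down to (2,8)
Step 32: enter (2,8), '.' pass, move down to (3,8)
Step 33: enter (3,8), '.' pass, move down to (4,8)
Step 34: enter (4,8), '.' pass, move down to (5,8)
Step 35: enter (5,8), '^' forces down->up, move up to (4,8)
Step 36: at (4,8) dir=up — LOOP DETECTED (seen before)

Answer: loops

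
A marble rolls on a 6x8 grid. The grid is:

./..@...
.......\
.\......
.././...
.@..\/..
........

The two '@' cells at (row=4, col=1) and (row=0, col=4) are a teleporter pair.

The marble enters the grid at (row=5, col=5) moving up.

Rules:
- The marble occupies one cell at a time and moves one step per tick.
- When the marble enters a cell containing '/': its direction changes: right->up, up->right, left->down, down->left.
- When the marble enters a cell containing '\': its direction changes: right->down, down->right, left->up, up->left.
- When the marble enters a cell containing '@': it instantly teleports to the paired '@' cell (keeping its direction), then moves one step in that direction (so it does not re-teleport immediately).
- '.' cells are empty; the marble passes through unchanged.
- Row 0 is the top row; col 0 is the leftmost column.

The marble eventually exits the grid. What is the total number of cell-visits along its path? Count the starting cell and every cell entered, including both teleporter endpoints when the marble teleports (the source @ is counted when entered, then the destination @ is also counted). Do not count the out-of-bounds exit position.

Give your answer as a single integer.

Step 1: enter (5,5), '.' pass, move up to (4,5)
Step 2: enter (4,5), '/' deflects up->right, move right to (4,6)
Step 3: enter (4,6), '.' pass, move right to (4,7)
Step 4: enter (4,7), '.' pass, move right to (4,8)
Step 5: at (4,8) — EXIT via right edge, pos 4
Path length (cell visits): 4

Answer: 4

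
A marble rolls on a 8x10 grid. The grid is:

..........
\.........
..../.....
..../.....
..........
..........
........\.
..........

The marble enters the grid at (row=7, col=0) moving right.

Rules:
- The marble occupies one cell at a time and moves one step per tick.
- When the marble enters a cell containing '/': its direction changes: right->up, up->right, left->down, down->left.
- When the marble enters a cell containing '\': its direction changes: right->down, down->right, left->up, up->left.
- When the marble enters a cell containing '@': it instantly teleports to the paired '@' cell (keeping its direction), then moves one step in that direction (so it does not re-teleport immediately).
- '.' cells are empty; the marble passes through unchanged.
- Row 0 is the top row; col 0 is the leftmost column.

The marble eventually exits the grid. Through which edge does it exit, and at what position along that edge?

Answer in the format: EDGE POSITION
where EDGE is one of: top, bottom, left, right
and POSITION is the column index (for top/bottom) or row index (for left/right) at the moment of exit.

Step 1: enter (7,0), '.' pass, move right to (7,1)
Step 2: enter (7,1), '.' pass, move right to (7,2)
Step 3: enter (7,2), '.' pass, move right to (7,3)
Step 4: enter (7,3), '.' pass, move right to (7,4)
Step 5: enter (7,4), '.' pass, move right to (7,5)
Step 6: enter (7,5), '.' pass, move right to (7,6)
Step 7: enter (7,6), '.' pass, move right to (7,7)
Step 8: enter (7,7), '.' pass, move right to (7,8)
Step 9: enter (7,8), '.' pass, move right to (7,9)
Step 10: enter (7,9), '.' pass, move right to (7,10)
Step 11: at (7,10) — EXIT via right edge, pos 7

Answer: right 7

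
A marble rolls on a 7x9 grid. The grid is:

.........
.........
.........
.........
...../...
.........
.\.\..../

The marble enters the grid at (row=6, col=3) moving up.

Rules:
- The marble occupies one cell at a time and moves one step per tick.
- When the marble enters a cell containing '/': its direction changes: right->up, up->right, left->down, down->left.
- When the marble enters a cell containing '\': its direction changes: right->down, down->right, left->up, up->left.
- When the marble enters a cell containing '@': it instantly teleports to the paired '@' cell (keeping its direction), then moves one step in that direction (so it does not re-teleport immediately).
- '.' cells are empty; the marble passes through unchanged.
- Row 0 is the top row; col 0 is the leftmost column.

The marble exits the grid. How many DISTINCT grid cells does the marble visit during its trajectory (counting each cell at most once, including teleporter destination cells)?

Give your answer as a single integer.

Step 1: enter (6,3), '\' deflects up->left, move left to (6,2)
Step 2: enter (6,2), '.' pass, move left to (6,1)
Step 3: enter (6,1), '\' deflects left->up, move up to (5,1)
Step 4: enter (5,1), '.' pass, move up to (4,1)
Step 5: enter (4,1), '.' pass, move up to (3,1)
Step 6: enter (3,1), '.' pass, move up to (2,1)
Step 7: enter (2,1), '.' pass, move up to (1,1)
Step 8: enter (1,1), '.' pass, move up to (0,1)
Step 9: enter (0,1), '.' pass, move up to (-1,1)
Step 10: at (-1,1) — EXIT via top edge, pos 1
Distinct cells visited: 9 (path length 9)

Answer: 9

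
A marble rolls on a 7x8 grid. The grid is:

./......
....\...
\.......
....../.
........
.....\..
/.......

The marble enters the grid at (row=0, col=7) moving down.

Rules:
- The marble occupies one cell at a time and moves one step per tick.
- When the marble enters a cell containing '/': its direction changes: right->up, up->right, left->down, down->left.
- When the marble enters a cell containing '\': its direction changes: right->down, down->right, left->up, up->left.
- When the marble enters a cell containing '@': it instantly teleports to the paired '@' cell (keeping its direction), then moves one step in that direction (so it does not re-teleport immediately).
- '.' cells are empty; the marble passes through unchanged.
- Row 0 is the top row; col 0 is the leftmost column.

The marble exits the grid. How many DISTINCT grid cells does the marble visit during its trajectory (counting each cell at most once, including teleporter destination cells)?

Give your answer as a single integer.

Step 1: enter (0,7), '.' pass, move down to (1,7)
Step 2: enter (1,7), '.' pass, move down to (2,7)
Step 3: enter (2,7), '.' pass, move down to (3,7)
Step 4: enter (3,7), '.' pass, move down to (4,7)
Step 5: enter (4,7), '.' pass, move down to (5,7)
Step 6: enter (5,7), '.' pass, move down to (6,7)
Step 7: enter (6,7), '.' pass, move down to (7,7)
Step 8: at (7,7) — EXIT via bottom edge, pos 7
Distinct cells visited: 7 (path length 7)

Answer: 7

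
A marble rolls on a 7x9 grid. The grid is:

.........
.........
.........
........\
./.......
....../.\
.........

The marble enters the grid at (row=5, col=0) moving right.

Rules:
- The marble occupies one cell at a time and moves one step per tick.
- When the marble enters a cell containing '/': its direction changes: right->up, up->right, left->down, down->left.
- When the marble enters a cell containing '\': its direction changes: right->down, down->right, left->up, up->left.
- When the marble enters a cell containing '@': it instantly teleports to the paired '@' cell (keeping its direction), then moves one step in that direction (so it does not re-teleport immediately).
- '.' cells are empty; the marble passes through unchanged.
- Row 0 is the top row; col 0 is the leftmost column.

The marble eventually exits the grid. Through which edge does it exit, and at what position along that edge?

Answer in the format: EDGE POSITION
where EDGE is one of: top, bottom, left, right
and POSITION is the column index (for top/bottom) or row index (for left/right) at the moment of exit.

Answer: top 6

Derivation:
Step 1: enter (5,0), '.' pass, move right to (5,1)
Step 2: enter (5,1), '.' pass, move right to (5,2)
Step 3: enter (5,2), '.' pass, move right to (5,3)
Step 4: enter (5,3), '.' pass, move right to (5,4)
Step 5: enter (5,4), '.' pass, move right to (5,5)
Step 6: enter (5,5), '.' pass, move right to (5,6)
Step 7: enter (5,6), '/' deflects right->up, move up to (4,6)
Step 8: enter (4,6), '.' pass, move up to (3,6)
Step 9: enter (3,6), '.' pass, move up to (2,6)
Step 10: enter (2,6), '.' pass, move up to (1,6)
Step 11: enter (1,6), '.' pass, move up to (0,6)
Step 12: enter (0,6), '.' pass, move up to (-1,6)
Step 13: at (-1,6) — EXIT via top edge, pos 6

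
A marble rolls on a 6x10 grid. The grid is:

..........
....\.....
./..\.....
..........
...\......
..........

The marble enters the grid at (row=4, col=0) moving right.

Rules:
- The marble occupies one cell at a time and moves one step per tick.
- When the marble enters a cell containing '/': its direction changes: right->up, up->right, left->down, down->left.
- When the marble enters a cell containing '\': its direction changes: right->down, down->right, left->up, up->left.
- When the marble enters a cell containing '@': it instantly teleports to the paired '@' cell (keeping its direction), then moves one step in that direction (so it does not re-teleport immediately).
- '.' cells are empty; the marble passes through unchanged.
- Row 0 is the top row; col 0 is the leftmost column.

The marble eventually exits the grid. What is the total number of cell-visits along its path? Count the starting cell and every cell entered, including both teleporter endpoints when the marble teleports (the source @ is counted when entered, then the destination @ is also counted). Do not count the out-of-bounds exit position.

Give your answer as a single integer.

Answer: 5

Derivation:
Step 1: enter (4,0), '.' pass, move right to (4,1)
Step 2: enter (4,1), '.' pass, move right to (4,2)
Step 3: enter (4,2), '.' pass, move right to (4,3)
Step 4: enter (4,3), '\' deflects right->down, move down to (5,3)
Step 5: enter (5,3), '.' pass, move down to (6,3)
Step 6: at (6,3) — EXIT via bottom edge, pos 3
Path length (cell visits): 5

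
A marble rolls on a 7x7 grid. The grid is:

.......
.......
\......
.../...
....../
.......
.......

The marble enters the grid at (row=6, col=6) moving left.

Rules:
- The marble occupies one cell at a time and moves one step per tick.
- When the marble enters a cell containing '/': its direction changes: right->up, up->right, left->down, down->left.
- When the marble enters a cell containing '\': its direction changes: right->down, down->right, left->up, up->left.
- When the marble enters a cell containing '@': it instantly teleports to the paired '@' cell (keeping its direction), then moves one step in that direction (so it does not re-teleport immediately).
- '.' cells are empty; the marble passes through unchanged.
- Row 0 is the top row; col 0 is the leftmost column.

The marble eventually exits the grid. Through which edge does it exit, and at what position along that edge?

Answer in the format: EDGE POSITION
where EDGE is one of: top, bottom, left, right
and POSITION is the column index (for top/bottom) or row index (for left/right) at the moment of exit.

Answer: left 6

Derivation:
Step 1: enter (6,6), '.' pass, move left to (6,5)
Step 2: enter (6,5), '.' pass, move left to (6,4)
Step 3: enter (6,4), '.' pass, move left to (6,3)
Step 4: enter (6,3), '.' pass, move left to (6,2)
Step 5: enter (6,2), '.' pass, move left to (6,1)
Step 6: enter (6,1), '.' pass, move left to (6,0)
Step 7: enter (6,0), '.' pass, move left to (6,-1)
Step 8: at (6,-1) — EXIT via left edge, pos 6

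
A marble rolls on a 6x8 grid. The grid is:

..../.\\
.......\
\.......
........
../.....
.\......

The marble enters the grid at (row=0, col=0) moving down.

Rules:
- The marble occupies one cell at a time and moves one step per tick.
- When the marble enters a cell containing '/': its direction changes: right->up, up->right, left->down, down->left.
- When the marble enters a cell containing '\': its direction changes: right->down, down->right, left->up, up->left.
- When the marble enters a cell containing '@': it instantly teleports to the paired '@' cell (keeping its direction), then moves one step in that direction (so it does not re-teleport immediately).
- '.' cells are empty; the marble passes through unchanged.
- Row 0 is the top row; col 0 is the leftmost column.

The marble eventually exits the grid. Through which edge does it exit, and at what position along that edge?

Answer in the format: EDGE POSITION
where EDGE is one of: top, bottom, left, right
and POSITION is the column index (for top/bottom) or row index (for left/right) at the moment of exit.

Step 1: enter (0,0), '.' pass, move down to (1,0)
Step 2: enter (1,0), '.' pass, move down to (2,0)
Step 3: enter (2,0), '\' deflects down->right, move right to (2,1)
Step 4: enter (2,1), '.' pass, move right to (2,2)
Step 5: enter (2,2), '.' pass, move right to (2,3)
Step 6: enter (2,3), '.' pass, move right to (2,4)
Step 7: enter (2,4), '.' pass, move right to (2,5)
Step 8: enter (2,5), '.' pass, move right to (2,6)
Step 9: enter (2,6), '.' pass, move right to (2,7)
Step 10: enter (2,7), '.' pass, move right to (2,8)
Step 11: at (2,8) — EXIT via right edge, pos 2

Answer: right 2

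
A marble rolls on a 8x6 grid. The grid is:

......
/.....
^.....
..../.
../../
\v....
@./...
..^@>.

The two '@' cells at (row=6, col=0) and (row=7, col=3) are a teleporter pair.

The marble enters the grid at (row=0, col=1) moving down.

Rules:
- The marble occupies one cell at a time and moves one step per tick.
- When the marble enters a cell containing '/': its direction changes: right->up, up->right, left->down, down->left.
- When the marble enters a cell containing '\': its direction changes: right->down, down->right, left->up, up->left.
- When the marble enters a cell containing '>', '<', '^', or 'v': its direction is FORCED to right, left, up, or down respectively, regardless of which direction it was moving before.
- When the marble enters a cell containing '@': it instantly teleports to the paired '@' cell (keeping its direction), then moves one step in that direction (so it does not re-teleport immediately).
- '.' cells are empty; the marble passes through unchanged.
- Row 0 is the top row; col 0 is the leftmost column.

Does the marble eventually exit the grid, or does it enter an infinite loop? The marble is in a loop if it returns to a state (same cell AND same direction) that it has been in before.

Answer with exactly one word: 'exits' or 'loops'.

Answer: exits

Derivation:
Step 1: enter (0,1), '.' pass, move down to (1,1)
Step 2: enter (1,1), '.' pass, move down to (2,1)
Step 3: enter (2,1), '.' pass, move down to (3,1)
Step 4: enter (3,1), '.' pass, move down to (4,1)
Step 5: enter (4,1), '.' pass, move down to (5,1)
Step 6: enter (5,1), 'v' forces down->down, move down to (6,1)
Step 7: enter (6,1), '.' pass, move down to (7,1)
Step 8: enter (7,1), '.' pass, move down to (8,1)
Step 9: at (8,1) — EXIT via bottom edge, pos 1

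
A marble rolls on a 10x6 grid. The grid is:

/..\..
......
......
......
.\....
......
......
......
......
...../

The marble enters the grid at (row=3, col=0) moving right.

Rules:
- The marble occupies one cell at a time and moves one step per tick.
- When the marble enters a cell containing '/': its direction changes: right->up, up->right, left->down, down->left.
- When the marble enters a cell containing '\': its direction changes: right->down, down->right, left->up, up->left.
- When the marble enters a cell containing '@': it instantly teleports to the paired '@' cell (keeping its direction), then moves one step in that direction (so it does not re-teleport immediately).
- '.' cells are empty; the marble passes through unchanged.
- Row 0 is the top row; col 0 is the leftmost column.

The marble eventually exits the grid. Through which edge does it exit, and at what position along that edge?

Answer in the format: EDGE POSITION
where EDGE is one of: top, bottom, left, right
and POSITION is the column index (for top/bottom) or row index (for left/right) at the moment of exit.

Answer: right 3

Derivation:
Step 1: enter (3,0), '.' pass, move right to (3,1)
Step 2: enter (3,1), '.' pass, move right to (3,2)
Step 3: enter (3,2), '.' pass, move right to (3,3)
Step 4: enter (3,3), '.' pass, move right to (3,4)
Step 5: enter (3,4), '.' pass, move right to (3,5)
Step 6: enter (3,5), '.' pass, move right to (3,6)
Step 7: at (3,6) — EXIT via right edge, pos 3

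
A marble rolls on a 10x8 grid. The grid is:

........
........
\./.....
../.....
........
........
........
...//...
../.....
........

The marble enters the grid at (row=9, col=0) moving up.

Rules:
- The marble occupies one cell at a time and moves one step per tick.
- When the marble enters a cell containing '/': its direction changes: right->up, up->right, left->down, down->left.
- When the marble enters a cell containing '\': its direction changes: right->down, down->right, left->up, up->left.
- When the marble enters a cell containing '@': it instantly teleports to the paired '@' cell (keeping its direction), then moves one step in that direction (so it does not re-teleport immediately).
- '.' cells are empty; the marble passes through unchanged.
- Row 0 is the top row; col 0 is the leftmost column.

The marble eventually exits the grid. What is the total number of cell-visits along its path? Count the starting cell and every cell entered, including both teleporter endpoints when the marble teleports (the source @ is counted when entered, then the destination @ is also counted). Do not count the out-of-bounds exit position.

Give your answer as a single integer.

Answer: 8

Derivation:
Step 1: enter (9,0), '.' pass, move up to (8,0)
Step 2: enter (8,0), '.' pass, move up to (7,0)
Step 3: enter (7,0), '.' pass, move up to (6,0)
Step 4: enter (6,0), '.' pass, move up to (5,0)
Step 5: enter (5,0), '.' pass, move up to (4,0)
Step 6: enter (4,0), '.' pass, move up to (3,0)
Step 7: enter (3,0), '.' pass, move up to (2,0)
Step 8: enter (2,0), '\' deflects up->left, move left to (2,-1)
Step 9: at (2,-1) — EXIT via left edge, pos 2
Path length (cell visits): 8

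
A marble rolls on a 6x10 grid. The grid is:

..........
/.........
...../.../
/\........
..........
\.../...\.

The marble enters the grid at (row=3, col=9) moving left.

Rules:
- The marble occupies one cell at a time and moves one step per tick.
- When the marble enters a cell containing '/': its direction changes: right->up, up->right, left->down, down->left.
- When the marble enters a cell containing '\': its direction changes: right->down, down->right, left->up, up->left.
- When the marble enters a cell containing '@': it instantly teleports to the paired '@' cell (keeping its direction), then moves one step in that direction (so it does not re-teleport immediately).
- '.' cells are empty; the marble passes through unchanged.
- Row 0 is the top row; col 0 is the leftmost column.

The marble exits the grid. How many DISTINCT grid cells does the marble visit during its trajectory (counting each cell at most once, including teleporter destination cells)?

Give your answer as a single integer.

Answer: 12

Derivation:
Step 1: enter (3,9), '.' pass, move left to (3,8)
Step 2: enter (3,8), '.' pass, move left to (3,7)
Step 3: enter (3,7), '.' pass, move left to (3,6)
Step 4: enter (3,6), '.' pass, move left to (3,5)
Step 5: enter (3,5), '.' pass, move left to (3,4)
Step 6: enter (3,4), '.' pass, move left to (3,3)
Step 7: enter (3,3), '.' pass, move left to (3,2)
Step 8: enter (3,2), '.' pass, move left to (3,1)
Step 9: enter (3,1), '\' deflects left->up, move up to (2,1)
Step 10: enter (2,1), '.' pass, move up to (1,1)
Step 11: enter (1,1), '.' pass, move up to (0,1)
Step 12: enter (0,1), '.' pass, move up to (-1,1)
Step 13: at (-1,1) — EXIT via top edge, pos 1
Distinct cells visited: 12 (path length 12)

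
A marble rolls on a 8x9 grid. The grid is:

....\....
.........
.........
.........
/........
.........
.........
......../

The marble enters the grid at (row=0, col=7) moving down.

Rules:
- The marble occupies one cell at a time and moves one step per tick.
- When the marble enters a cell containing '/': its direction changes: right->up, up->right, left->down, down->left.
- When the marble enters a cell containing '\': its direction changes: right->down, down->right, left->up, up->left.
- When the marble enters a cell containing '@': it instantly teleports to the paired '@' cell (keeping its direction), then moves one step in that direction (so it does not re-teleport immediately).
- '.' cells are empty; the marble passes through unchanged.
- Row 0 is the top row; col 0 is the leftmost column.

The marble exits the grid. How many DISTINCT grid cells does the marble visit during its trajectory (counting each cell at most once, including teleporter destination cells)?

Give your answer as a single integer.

Step 1: enter (0,7), '.' pass, move down to (1,7)
Step 2: enter (1,7), '.' pass, move down to (2,7)
Step 3: enter (2,7), '.' pass, move down to (3,7)
Step 4: enter (3,7), '.' pass, move down to (4,7)
Step 5: enter (4,7), '.' pass, move down to (5,7)
Step 6: enter (5,7), '.' pass, move down to (6,7)
Step 7: enter (6,7), '.' pass, move down to (7,7)
Step 8: enter (7,7), '.' pass, move down to (8,7)
Step 9: at (8,7) — EXIT via bottom edge, pos 7
Distinct cells visited: 8 (path length 8)

Answer: 8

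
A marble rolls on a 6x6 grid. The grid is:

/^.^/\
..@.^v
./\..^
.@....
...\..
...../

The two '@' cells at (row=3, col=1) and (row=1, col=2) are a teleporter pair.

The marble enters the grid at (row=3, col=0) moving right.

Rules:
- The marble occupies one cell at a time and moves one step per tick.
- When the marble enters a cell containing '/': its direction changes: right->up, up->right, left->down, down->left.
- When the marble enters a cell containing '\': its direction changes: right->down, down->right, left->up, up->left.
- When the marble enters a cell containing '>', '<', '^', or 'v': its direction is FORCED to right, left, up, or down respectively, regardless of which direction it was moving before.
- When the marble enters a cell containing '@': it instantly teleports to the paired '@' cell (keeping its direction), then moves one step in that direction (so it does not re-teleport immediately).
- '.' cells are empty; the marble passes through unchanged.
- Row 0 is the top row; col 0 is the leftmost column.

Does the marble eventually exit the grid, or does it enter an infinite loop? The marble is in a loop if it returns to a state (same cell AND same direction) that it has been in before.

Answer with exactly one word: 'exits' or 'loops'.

Step 1: enter (3,0), '.' pass, move right to (3,1)
Step 2: enter (3,1), '@' teleport (3,1)->(1,2), also enter (1,2), move right to (1,3)
Step 3: enter (1,3), '.' pass, move right to (1,4)
Step 4: enter (1,4), '^' forces right->up, move up to (0,4)
Step 5: enter (0,4), '/' deflects up->right, move right to (0,5)
Step 6: enter (0,5), '\' deflects right->down, move down to (1,5)
Step 7: enter (1,5), 'v' forces down->down, move down to (2,5)
Step 8: enter (2,5), '^' forces down->up, move up to (1,5)
Step 9: enter (1,5), 'v' forces up->down, move down to (2,5)
Step 10: at (2,5) dir=down — LOOP DETECTED (seen before)

Answer: loops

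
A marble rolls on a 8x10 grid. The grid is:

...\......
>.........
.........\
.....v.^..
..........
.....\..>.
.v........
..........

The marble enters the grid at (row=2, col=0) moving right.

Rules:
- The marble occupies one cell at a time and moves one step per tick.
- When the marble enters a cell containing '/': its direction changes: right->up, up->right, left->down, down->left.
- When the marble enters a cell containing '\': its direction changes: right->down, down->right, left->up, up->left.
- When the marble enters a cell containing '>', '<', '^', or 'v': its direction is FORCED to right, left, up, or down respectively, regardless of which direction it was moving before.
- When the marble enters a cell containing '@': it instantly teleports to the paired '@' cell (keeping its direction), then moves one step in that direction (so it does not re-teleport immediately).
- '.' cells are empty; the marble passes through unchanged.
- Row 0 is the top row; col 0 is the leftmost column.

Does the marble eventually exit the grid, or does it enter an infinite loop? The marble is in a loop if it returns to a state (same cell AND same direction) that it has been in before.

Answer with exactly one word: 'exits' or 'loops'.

Step 1: enter (2,0), '.' pass, move right to (2,1)
Step 2: enter (2,1), '.' pass, move right to (2,2)
Step 3: enter (2,2), '.' pass, move right to (2,3)
Step 4: enter (2,3), '.' pass, move right to (2,4)
Step 5: enter (2,4), '.' pass, move right to (2,5)
Step 6: enter (2,5), '.' pass, move right to (2,6)
Step 7: enter (2,6), '.' pass, move right to (2,7)
Step 8: enter (2,7), '.' pass, move right to (2,8)
Step 9: enter (2,8), '.' pass, move right to (2,9)
Step 10: enter (2,9), '\' deflects right->down, move down to (3,9)
Step 11: enter (3,9), '.' pass, move down to (4,9)
Step 12: enter (4,9), '.' pass, move down to (5,9)
Step 13: enter (5,9), '.' pass, move down to (6,9)
Step 14: enter (6,9), '.' pass, move down to (7,9)
Step 15: enter (7,9), '.' pass, move down to (8,9)
Step 16: at (8,9) — EXIT via bottom edge, pos 9

Answer: exits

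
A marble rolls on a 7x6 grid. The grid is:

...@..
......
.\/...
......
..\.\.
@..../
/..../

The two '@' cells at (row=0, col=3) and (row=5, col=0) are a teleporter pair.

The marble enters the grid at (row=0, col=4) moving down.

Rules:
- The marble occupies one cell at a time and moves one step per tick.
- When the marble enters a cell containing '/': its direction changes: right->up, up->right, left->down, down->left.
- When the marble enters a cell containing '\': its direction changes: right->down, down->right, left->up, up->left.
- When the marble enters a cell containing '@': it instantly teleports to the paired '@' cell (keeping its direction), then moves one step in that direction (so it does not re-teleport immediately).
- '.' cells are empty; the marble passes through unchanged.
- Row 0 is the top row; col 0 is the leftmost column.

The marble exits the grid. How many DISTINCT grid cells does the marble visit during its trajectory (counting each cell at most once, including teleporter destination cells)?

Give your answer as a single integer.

Step 1: enter (0,4), '.' pass, move down to (1,4)
Step 2: enter (1,4), '.' pass, move down to (2,4)
Step 3: enter (2,4), '.' pass, move down to (3,4)
Step 4: enter (3,4), '.' pass, move down to (4,4)
Step 5: enter (4,4), '\' deflects down->right, move right to (4,5)
Step 6: enter (4,5), '.' pass, move right to (4,6)
Step 7: at (4,6) — EXIT via right edge, pos 4
Distinct cells visited: 6 (path length 6)

Answer: 6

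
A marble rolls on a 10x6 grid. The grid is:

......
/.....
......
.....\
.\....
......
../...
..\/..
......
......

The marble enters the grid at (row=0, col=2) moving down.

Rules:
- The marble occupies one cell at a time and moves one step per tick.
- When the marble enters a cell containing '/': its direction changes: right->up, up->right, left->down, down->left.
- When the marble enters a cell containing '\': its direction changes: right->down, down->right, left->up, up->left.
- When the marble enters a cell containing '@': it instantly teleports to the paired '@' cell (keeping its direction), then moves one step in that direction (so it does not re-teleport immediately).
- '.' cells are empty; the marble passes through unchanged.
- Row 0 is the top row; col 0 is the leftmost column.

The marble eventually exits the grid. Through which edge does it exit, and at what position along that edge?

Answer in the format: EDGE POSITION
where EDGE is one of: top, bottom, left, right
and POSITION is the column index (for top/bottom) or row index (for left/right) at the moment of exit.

Answer: left 6

Derivation:
Step 1: enter (0,2), '.' pass, move down to (1,2)
Step 2: enter (1,2), '.' pass, move down to (2,2)
Step 3: enter (2,2), '.' pass, move down to (3,2)
Step 4: enter (3,2), '.' pass, move down to (4,2)
Step 5: enter (4,2), '.' pass, move down to (5,2)
Step 6: enter (5,2), '.' pass, move down to (6,2)
Step 7: enter (6,2), '/' deflects down->left, move left to (6,1)
Step 8: enter (6,1), '.' pass, move left to (6,0)
Step 9: enter (6,0), '.' pass, move left to (6,-1)
Step 10: at (6,-1) — EXIT via left edge, pos 6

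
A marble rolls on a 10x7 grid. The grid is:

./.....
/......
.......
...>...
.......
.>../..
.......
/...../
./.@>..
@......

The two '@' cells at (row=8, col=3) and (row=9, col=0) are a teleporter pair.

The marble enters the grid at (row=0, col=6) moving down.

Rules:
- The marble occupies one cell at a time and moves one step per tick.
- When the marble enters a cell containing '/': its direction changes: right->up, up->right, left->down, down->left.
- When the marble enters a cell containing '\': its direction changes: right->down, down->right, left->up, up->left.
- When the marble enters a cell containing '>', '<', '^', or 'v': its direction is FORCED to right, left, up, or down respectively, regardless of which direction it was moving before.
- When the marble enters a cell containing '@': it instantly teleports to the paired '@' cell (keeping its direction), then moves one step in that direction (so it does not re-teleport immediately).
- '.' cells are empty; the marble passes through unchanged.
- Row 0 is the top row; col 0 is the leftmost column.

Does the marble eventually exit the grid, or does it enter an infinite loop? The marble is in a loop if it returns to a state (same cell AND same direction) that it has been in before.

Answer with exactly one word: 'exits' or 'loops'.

Step 1: enter (0,6), '.' pass, move down to (1,6)
Step 2: enter (1,6), '.' pass, move down to (2,6)
Step 3: enter (2,6), '.' pass, move down to (3,6)
Step 4: enter (3,6), '.' pass, move down to (4,6)
Step 5: enter (4,6), '.' pass, move down to (5,6)
Step 6: enter (5,6), '.' pass, move down to (6,6)
Step 7: enter (6,6), '.' pass, move down to (7,6)
Step 8: enter (7,6), '/' deflects down->left, move left to (7,5)
Step 9: enter (7,5), '.' pass, move left to (7,4)
Step 10: enter (7,4), '.' pass, move left to (7,3)
Step 11: enter (7,3), '.' pass, move left to (7,2)
Step 12: enter (7,2), '.' pass, move left to (7,1)
Step 13: enter (7,1), '.' pass, move left to (7,0)
Step 14: enter (7,0), '/' deflects left->down, move down to (8,0)
Step 15: enter (8,0), '.' pass, move down to (9,0)
Step 16: enter (9,0), '@' teleport (9,0)->(8,3), also enter (8,3), move down to (9,3)
Step 17: enter (9,3), '.' pass, move down to (10,3)
Step 18: at (10,3) — EXIT via bottom edge, pos 3

Answer: exits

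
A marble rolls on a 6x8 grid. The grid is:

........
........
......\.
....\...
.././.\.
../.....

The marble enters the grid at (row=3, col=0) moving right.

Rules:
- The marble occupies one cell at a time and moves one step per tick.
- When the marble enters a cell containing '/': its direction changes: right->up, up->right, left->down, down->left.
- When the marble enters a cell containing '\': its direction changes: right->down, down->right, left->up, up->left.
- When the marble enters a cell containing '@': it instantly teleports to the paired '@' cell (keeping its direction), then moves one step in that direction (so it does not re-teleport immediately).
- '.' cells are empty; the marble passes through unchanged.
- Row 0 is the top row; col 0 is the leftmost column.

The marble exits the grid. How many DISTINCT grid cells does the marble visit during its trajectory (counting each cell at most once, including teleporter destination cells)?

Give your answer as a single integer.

Answer: 11

Derivation:
Step 1: enter (3,0), '.' pass, move right to (3,1)
Step 2: enter (3,1), '.' pass, move right to (3,2)
Step 3: enter (3,2), '.' pass, move right to (3,3)
Step 4: enter (3,3), '.' pass, move right to (3,4)
Step 5: enter (3,4), '\' deflects right->down, move down to (4,4)
Step 6: enter (4,4), '/' deflects down->left, move left to (4,3)
Step 7: enter (4,3), '.' pass, move left to (4,2)
Step 8: enter (4,2), '/' deflects left->down, move down to (5,2)
Step 9: enter (5,2), '/' deflects down->left, move left to (5,1)
Step 10: enter (5,1), '.' pass, move left to (5,0)
Step 11: enter (5,0), '.' pass, move left to (5,-1)
Step 12: at (5,-1) — EXIT via left edge, pos 5
Distinct cells visited: 11 (path length 11)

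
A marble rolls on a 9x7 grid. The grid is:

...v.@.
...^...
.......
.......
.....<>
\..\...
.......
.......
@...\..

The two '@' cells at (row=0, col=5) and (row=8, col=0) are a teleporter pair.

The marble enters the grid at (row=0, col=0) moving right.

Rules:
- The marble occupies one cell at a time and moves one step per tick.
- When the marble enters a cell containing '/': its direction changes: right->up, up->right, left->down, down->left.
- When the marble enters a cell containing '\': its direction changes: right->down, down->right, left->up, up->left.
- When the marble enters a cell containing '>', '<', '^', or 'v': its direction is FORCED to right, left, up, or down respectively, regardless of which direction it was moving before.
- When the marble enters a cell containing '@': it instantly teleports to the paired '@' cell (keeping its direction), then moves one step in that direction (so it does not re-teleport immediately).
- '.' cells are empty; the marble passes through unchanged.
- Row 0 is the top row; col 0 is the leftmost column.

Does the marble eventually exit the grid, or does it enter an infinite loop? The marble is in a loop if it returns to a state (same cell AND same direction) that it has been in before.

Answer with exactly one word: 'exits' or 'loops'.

Answer: loops

Derivation:
Step 1: enter (0,0), '.' pass, move right to (0,1)
Step 2: enter (0,1), '.' pass, move right to (0,2)
Step 3: enter (0,2), '.' pass, move right to (0,3)
Step 4: enter (0,3), 'v' forces right->down, move down to (1,3)
Step 5: enter (1,3), '^' forces down->up, move up to (0,3)
Step 6: enter (0,3), 'v' forces up->down, move down to (1,3)
Step 7: at (1,3) dir=down — LOOP DETECTED (seen before)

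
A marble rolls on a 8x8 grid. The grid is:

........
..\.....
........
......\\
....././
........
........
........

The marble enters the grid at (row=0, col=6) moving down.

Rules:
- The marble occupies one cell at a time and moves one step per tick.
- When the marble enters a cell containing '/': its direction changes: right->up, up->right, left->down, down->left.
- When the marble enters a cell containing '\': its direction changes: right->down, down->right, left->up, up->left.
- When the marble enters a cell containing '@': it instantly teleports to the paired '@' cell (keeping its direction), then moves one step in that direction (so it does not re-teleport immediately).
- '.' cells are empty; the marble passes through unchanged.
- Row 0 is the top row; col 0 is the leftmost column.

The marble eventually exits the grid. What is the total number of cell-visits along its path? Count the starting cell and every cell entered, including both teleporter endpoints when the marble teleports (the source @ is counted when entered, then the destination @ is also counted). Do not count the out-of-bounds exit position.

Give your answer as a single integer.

Answer: 11

Derivation:
Step 1: enter (0,6), '.' pass, move down to (1,6)
Step 2: enter (1,6), '.' pass, move down to (2,6)
Step 3: enter (2,6), '.' pass, move down to (3,6)
Step 4: enter (3,6), '\' deflects down->right, move right to (3,7)
Step 5: enter (3,7), '\' deflects right->down, move down to (4,7)
Step 6: enter (4,7), '/' deflects down->left, move left to (4,6)
Step 7: enter (4,6), '.' pass, move left to (4,5)
Step 8: enter (4,5), '/' deflects left->down, move down to (5,5)
Step 9: enter (5,5), '.' pass, move down to (6,5)
Step 10: enter (6,5), '.' pass, move down to (7,5)
Step 11: enter (7,5), '.' pass, move down to (8,5)
Step 12: at (8,5) — EXIT via bottom edge, pos 5
Path length (cell visits): 11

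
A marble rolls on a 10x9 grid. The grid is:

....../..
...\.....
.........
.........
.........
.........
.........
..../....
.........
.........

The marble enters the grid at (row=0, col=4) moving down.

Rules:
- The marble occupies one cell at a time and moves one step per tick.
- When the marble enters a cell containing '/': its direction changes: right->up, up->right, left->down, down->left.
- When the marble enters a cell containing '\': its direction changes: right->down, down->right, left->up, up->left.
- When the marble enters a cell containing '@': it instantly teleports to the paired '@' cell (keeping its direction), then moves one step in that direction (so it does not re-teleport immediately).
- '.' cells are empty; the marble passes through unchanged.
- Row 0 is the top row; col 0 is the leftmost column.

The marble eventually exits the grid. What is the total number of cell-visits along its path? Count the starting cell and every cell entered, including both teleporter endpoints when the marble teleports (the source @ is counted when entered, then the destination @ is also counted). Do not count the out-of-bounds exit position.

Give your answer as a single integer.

Answer: 12

Derivation:
Step 1: enter (0,4), '.' pass, move down to (1,4)
Step 2: enter (1,4), '.' pass, move down to (2,4)
Step 3: enter (2,4), '.' pass, move down to (3,4)
Step 4: enter (3,4), '.' pass, move down to (4,4)
Step 5: enter (4,4), '.' pass, move down to (5,4)
Step 6: enter (5,4), '.' pass, move down to (6,4)
Step 7: enter (6,4), '.' pass, move down to (7,4)
Step 8: enter (7,4), '/' deflects down->left, move left to (7,3)
Step 9: enter (7,3), '.' pass, move left to (7,2)
Step 10: enter (7,2), '.' pass, move left to (7,1)
Step 11: enter (7,1), '.' pass, move left to (7,0)
Step 12: enter (7,0), '.' pass, move left to (7,-1)
Step 13: at (7,-1) — EXIT via left edge, pos 7
Path length (cell visits): 12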